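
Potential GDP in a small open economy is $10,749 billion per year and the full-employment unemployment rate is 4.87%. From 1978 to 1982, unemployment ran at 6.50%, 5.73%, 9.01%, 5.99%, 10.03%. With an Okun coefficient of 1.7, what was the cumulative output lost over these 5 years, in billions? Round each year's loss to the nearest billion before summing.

$2,360 billion

Year 1978: gap = -1.7 × (6.5 - 4.87) = -2.771%, loss ≈ 10749 × 2.771/100 ≈ 298.
Year 1979: gap = -1.7 × (5.73 - 4.87) = -1.462%, loss ≈ 10749 × 1.462/100 ≈ 157.
Year 1980: gap = -1.7 × (9.01 - 4.87) = -7.038%, loss ≈ 10749 × 7.038/100 ≈ 757.
Year 1981: gap = -1.7 × (5.99 - 4.87) = -1.904%, loss ≈ 10749 × 1.904/100 ≈ 205.
Year 1982: gap = -1.7 × (10.03 - 4.87) = -8.772%, loss ≈ 10749 × 8.772/100 ≈ 943.
Total lost output = 298 + 157 + 757 + 205 + 943 = 2360 billion.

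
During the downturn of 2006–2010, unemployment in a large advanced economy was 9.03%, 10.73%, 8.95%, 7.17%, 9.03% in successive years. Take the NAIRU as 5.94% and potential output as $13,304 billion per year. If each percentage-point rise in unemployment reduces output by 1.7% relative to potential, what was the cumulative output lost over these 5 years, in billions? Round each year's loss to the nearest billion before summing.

$3,440 billion

Year 2006: gap = -1.7 × (9.03 - 5.94) = -5.253%, loss ≈ 13304 × 5.253/100 ≈ 699.
Year 2007: gap = -1.7 × (10.73 - 5.94) = -8.143%, loss ≈ 13304 × 8.143/100 ≈ 1083.
Year 2008: gap = -1.7 × (8.95 - 5.94) = -5.117%, loss ≈ 13304 × 5.117/100 ≈ 681.
Year 2009: gap = -1.7 × (7.17 - 5.94) = -2.091%, loss ≈ 13304 × 2.091/100 ≈ 278.
Year 2010: gap = -1.7 × (9.03 - 5.94) = -5.253%, loss ≈ 13304 × 5.253/100 ≈ 699.
Total lost output = 699 + 1083 + 681 + 278 + 699 = 3440 billion.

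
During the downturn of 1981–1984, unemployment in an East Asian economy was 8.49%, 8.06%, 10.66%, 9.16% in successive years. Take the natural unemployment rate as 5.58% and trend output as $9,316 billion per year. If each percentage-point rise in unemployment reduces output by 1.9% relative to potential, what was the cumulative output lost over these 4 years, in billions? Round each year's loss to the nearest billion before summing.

Year 1981: gap = -1.9 × (8.49 - 5.58) = -5.529%, loss ≈ 9316 × 5.529/100 ≈ 515.
Year 1982: gap = -1.9 × (8.06 - 5.58) = -4.712%, loss ≈ 9316 × 4.712/100 ≈ 439.
Year 1983: gap = -1.9 × (10.66 - 5.58) = -9.652%, loss ≈ 9316 × 9.652/100 ≈ 899.
Year 1984: gap = -1.9 × (9.16 - 5.58) = -6.802%, loss ≈ 9316 × 6.802/100 ≈ 634.
Total lost output = 515 + 439 + 899 + 634 = 2487 billion.

$2,487 billion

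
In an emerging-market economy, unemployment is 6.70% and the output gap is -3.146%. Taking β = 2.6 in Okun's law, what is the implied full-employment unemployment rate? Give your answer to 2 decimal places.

From Okun's law, u - u* = -(output gap)/β = -(-3.146)/2.6 = 1.21 points.
So u* = 6.7 - 1.21 = 5.49%.

5.49%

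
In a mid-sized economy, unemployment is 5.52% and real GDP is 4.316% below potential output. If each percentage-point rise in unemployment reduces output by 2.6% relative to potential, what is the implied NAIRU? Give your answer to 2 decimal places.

3.86%

From Okun's law, u - u* = -(output gap)/β = -(-4.316)/2.6 = 1.66 points.
So u* = 5.52 - 1.66 = 3.86%.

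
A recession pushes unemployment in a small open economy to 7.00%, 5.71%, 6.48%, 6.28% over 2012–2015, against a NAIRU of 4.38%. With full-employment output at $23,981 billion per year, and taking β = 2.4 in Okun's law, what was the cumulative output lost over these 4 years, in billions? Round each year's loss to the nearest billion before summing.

Year 2012: gap = -2.4 × (7 - 4.38) = -6.288%, loss ≈ 23981 × 6.288/100 ≈ 1508.
Year 2013: gap = -2.4 × (5.71 - 4.38) = -3.192%, loss ≈ 23981 × 3.192/100 ≈ 765.
Year 2014: gap = -2.4 × (6.48 - 4.38) = -5.04%, loss ≈ 23981 × 5.04/100 ≈ 1209.
Year 2015: gap = -2.4 × (6.28 - 4.38) = -4.56%, loss ≈ 23981 × 4.56/100 ≈ 1094.
Total lost output = 1508 + 765 + 1209 + 1094 = 4576 billion.

$4,576 billion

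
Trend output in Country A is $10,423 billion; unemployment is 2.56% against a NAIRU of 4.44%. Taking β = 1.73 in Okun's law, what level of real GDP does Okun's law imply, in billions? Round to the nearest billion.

$10,762 billion

Unemployment gap = 2.56 - 4.44 = -1.88 points, so the output gap is -1.73 × (-1.88) = 3.2524%.
Actual GDP = 10423 × (1 + 3.2524/100) = 10423 × 1.032524 ≈ 10762 billion.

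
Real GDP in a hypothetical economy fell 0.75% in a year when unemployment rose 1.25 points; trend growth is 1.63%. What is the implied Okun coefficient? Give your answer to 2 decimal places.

β ≈ 1.90

Growth form: g_Y = g_Y* - β × Δu, so β = (g_Y* - g_Y)/Δu.
β = (1.63 + 0.75)/1.25 = 2.38/1.25 = 1.90.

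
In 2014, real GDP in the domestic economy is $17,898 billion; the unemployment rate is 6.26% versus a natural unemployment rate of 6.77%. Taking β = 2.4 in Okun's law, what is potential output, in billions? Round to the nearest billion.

$17,682 billion

Unemployment gap = 6.26 - 6.77 = -0.51 points, so output gap = -2.4 × (-0.51) = 1.224%.
Since Y = Y* × (1 + gap/100), Y* = 17898/1.01224 ≈ 17682 billion.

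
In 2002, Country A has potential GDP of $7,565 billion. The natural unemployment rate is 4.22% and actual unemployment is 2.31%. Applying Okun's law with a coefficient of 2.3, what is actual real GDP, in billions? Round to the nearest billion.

$7,897 billion

Unemployment gap = 2.31 - 4.22 = -1.91 points, so the output gap is -2.3 × (-1.91) = 4.393%.
Actual GDP = 7565 × (1 + 4.393/100) = 7565 × 1.04393 ≈ 7897 billion.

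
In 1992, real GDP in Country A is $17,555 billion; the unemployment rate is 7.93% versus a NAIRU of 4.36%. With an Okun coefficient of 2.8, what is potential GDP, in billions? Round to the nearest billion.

$19,505 billion

Unemployment gap = 7.93 - 4.36 = 3.57 points, so output gap = -2.8 × 3.57 = -9.996%.
Since Y = Y* × (1 + gap/100), Y* = 17555/0.90004 ≈ 19505 billion.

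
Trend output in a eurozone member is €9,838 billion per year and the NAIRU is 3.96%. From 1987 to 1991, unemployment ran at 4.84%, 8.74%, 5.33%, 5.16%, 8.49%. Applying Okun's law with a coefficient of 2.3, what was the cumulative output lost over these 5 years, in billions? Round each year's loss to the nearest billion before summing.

Year 1987: gap = -2.3 × (4.84 - 3.96) = -2.024%, loss ≈ 9838 × 2.024/100 ≈ 199.
Year 1988: gap = -2.3 × (8.74 - 3.96) = -10.994%, loss ≈ 9838 × 10.994/100 ≈ 1082.
Year 1989: gap = -2.3 × (5.33 - 3.96) = -3.151%, loss ≈ 9838 × 3.151/100 ≈ 310.
Year 1990: gap = -2.3 × (5.16 - 3.96) = -2.76%, loss ≈ 9838 × 2.76/100 ≈ 272.
Year 1991: gap = -2.3 × (8.49 - 3.96) = -10.419%, loss ≈ 9838 × 10.419/100 ≈ 1025.
Total lost output = 199 + 1082 + 310 + 272 + 1025 = 2888 billion.

€2,888 billion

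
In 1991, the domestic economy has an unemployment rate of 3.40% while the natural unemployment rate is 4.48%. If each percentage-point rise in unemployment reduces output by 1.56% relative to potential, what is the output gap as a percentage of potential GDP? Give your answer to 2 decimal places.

The unemployment gap is 3.4 - 4.48 = -1.08 percentage points.
Okun's law gives an output gap of -1.56 × (-1.08) = 1.6848%, i.e. 1.68% above potential.

1.68%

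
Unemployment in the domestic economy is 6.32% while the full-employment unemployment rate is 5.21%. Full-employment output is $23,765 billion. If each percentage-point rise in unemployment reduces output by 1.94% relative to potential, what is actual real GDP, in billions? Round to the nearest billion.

$23,253 billion

Unemployment gap = 6.32 - 5.21 = 1.11 points, so the output gap is -1.94 × 1.11 = -2.1534%.
Actual GDP = 23765 × (1 - 2.1534/100) = 23765 × 0.978466 ≈ 23253 billion.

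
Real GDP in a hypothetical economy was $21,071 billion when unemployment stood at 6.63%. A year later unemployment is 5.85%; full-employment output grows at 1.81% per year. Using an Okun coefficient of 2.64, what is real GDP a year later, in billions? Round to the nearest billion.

Δu = 5.85 - 6.63 = -0.78 points.
Okun's law (growth form): g_Y = g_Y* - β × Δu = 1.81 - 2.64 × (-0.78) = 1.81 + 2.0592 = 3.8692%.
Real GDP in the next year = 21071 × (1 + 3.8692/100) = 21071 × 1.038692 ≈ 21886 billion.

$21,886 billion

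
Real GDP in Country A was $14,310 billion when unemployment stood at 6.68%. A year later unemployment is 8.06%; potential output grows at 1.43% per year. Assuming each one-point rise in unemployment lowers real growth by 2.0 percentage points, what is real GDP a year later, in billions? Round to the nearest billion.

$14,120 billion

Δu = 8.06 - 6.68 = 1.38 points.
Okun's law (growth form): g_Y = g_Y* - β × Δu = 1.43 - 2.0 × (1.38) = 1.43 - 2.76 = -1.33%.
Real GDP in the next year = 14310 × (1 - 1.33/100) = 14310 × 0.9867 ≈ 14120 billion.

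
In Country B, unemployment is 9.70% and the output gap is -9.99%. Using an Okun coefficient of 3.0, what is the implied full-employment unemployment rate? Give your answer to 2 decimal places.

6.37%

From Okun's law, u - u* = -(output gap)/β = -(-9.99)/3.0 = 3.33 points.
So u* = 9.7 - 3.33 = 6.37%.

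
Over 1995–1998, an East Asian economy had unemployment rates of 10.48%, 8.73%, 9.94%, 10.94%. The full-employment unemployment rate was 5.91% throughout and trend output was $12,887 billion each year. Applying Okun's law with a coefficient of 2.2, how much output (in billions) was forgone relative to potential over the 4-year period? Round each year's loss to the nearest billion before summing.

$4,665 billion

Year 1995: gap = -2.2 × (10.48 - 5.91) = -10.054%, loss ≈ 12887 × 10.054/100 ≈ 1296.
Year 1996: gap = -2.2 × (8.73 - 5.91) = -6.204%, loss ≈ 12887 × 6.204/100 ≈ 800.
Year 1997: gap = -2.2 × (9.94 - 5.91) = -8.866%, loss ≈ 12887 × 8.866/100 ≈ 1143.
Year 1998: gap = -2.2 × (10.94 - 5.91) = -11.066%, loss ≈ 12887 × 11.066/100 ≈ 1426.
Total lost output = 1296 + 800 + 1143 + 1426 = 4665 billion.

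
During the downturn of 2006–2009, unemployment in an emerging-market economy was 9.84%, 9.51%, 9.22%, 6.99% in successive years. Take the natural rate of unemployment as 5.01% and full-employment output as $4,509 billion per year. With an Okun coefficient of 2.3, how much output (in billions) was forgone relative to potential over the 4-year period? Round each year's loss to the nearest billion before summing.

$1,610 billion

Year 2006: gap = -2.3 × (9.84 - 5.01) = -11.109%, loss ≈ 4509 × 11.109/100 ≈ 501.
Year 2007: gap = -2.3 × (9.51 - 5.01) = -10.35%, loss ≈ 4509 × 10.35/100 ≈ 467.
Year 2008: gap = -2.3 × (9.22 - 5.01) = -9.683%, loss ≈ 4509 × 9.683/100 ≈ 437.
Year 2009: gap = -2.3 × (6.99 - 5.01) = -4.554%, loss ≈ 4509 × 4.554/100 ≈ 205.
Total lost output = 501 + 467 + 437 + 205 = 1610 billion.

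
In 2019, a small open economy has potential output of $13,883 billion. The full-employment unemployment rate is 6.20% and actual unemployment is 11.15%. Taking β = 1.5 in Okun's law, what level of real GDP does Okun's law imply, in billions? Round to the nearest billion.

$12,852 billion

Unemployment gap = 11.15 - 6.2 = 4.95 points, so the output gap is -1.5 × 4.95 = -7.425%.
Actual GDP = 13883 × (1 - 7.425/100) = 13883 × 0.92575 ≈ 12852 billion.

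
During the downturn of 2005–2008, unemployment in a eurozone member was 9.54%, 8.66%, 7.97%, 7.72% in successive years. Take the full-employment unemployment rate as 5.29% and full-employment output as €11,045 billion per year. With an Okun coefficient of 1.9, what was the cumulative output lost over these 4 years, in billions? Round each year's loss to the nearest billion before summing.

Year 2005: gap = -1.9 × (9.54 - 5.29) = -8.075%, loss ≈ 11045 × 8.075/100 ≈ 892.
Year 2006: gap = -1.9 × (8.66 - 5.29) = -6.403%, loss ≈ 11045 × 6.403/100 ≈ 707.
Year 2007: gap = -1.9 × (7.97 - 5.29) = -5.092%, loss ≈ 11045 × 5.092/100 ≈ 562.
Year 2008: gap = -1.9 × (7.72 - 5.29) = -4.617%, loss ≈ 11045 × 4.617/100 ≈ 510.
Total lost output = 892 + 707 + 562 + 510 = 2671 billion.

€2,671 billion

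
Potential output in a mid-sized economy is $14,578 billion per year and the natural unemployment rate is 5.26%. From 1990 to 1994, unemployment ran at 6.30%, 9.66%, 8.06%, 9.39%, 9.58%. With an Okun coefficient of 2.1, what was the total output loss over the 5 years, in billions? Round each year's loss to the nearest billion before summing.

Year 1990: gap = -2.1 × (6.3 - 5.26) = -2.184%, loss ≈ 14578 × 2.184/100 ≈ 318.
Year 1991: gap = -2.1 × (9.66 - 5.26) = -9.24%, loss ≈ 14578 × 9.24/100 ≈ 1347.
Year 1992: gap = -2.1 × (8.06 - 5.26) = -5.88%, loss ≈ 14578 × 5.88/100 ≈ 857.
Year 1993: gap = -2.1 × (9.39 - 5.26) = -8.673%, loss ≈ 14578 × 8.673/100 ≈ 1264.
Year 1994: gap = -2.1 × (9.58 - 5.26) = -9.072%, loss ≈ 14578 × 9.072/100 ≈ 1323.
Total lost output = 318 + 1347 + 857 + 1264 + 1323 = 5109 billion.

$5,109 billion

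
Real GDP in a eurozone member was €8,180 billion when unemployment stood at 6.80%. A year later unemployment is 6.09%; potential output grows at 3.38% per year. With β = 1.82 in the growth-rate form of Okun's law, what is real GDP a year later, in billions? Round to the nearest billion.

€8,562 billion

Δu = 6.09 - 6.8 = -0.71 points.
Okun's law (growth form): g_Y = g_Y* - β × Δu = 3.38 - 1.82 × (-0.71) = 3.38 + 1.2922 = 4.6722%.
Real GDP in the next year = 8180 × (1 + 4.6722/100) = 8180 × 1.046722 ≈ 8562 billion.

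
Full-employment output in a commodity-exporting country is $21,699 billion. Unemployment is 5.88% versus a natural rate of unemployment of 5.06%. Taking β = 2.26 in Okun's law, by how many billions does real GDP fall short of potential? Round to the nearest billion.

$402 billion

Output gap = -2.26 × (5.88 - 5.06) = -2.26 × 0.82 = -1.8532%.
Actual GDP ≈ 21699 × 0.981468 ≈ 21297 billion, so the shortfall is 21699 - 21297 = 402 billion.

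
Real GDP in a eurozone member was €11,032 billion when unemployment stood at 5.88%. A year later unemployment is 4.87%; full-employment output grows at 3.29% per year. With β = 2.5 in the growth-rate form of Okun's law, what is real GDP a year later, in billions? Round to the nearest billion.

Δu = 4.87 - 5.88 = -1.01 points.
Okun's law (growth form): g_Y = g_Y* - β × Δu = 3.29 - 2.5 × (-1.01) = 3.29 + 2.525 = 5.815%.
Real GDP in the next year = 11032 × (1 + 5.815/100) = 11032 × 1.05815 ≈ 11674 billion.

€11,674 billion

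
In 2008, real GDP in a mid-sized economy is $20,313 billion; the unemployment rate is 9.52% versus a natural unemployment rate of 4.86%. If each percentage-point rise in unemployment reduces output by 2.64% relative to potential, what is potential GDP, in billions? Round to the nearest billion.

Unemployment gap = 9.52 - 4.86 = 4.66 points, so output gap = -2.64 × 4.66 = -12.3024%.
Since Y = Y* × (1 + gap/100), Y* = 20313/0.876976 ≈ 23163 billion.

$23,163 billion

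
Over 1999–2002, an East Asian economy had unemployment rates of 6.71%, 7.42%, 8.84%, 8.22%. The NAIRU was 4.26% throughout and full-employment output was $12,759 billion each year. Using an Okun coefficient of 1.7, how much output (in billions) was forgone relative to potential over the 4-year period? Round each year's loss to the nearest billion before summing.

$3,068 billion

Year 1999: gap = -1.7 × (6.71 - 4.26) = -4.165%, loss ≈ 12759 × 4.165/100 ≈ 531.
Year 2000: gap = -1.7 × (7.42 - 4.26) = -5.372%, loss ≈ 12759 × 5.372/100 ≈ 685.
Year 2001: gap = -1.7 × (8.84 - 4.26) = -7.786%, loss ≈ 12759 × 7.786/100 ≈ 993.
Year 2002: gap = -1.7 × (8.22 - 4.26) = -6.732%, loss ≈ 12759 × 6.732/100 ≈ 859.
Total lost output = 531 + 685 + 993 + 859 = 3068 billion.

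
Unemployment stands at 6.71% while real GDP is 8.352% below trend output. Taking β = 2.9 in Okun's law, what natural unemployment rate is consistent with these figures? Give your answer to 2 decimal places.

From Okun's law, u - u* = -(output gap)/β = -(-8.352)/2.9 = 2.88 points.
So u* = 6.71 - 2.88 = 3.83%.

3.83%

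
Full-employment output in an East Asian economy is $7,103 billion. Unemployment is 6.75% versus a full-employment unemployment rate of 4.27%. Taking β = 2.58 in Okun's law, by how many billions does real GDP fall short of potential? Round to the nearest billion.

Output gap = -2.58 × (6.75 - 4.27) = -2.58 × 2.48 = -6.3984%.
Actual GDP ≈ 7103 × 0.936016 ≈ 6649 billion, so the shortfall is 7103 - 6649 = 454 billion.

$454 billion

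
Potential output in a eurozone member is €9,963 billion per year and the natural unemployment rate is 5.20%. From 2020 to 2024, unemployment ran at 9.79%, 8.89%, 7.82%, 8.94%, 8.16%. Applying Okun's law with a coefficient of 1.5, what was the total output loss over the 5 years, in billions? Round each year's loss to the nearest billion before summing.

Year 2020: gap = -1.5 × (9.79 - 5.2) = -6.885%, loss ≈ 9963 × 6.885/100 ≈ 686.
Year 2021: gap = -1.5 × (8.89 - 5.2) = -5.535%, loss ≈ 9963 × 5.535/100 ≈ 551.
Year 2022: gap = -1.5 × (7.82 - 5.2) = -3.93%, loss ≈ 9963 × 3.93/100 ≈ 392.
Year 2023: gap = -1.5 × (8.94 - 5.2) = -5.61%, loss ≈ 9963 × 5.61/100 ≈ 559.
Year 2024: gap = -1.5 × (8.16 - 5.2) = -4.44%, loss ≈ 9963 × 4.44/100 ≈ 442.
Total lost output = 686 + 551 + 392 + 559 + 442 = 2630 billion.

€2,630 billion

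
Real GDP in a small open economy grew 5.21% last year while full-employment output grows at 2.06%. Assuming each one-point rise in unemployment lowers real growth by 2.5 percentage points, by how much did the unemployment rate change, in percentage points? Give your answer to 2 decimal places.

-1.26 percentage points

Growth-rate Okun's law: g_Y = g_Y* - β × Δu, so Δu = (g_Y* - g_Y)/β.
Δu = (2.06 - 5.21)/2.5 = -3.15/2.5 = -1.26 percentage points.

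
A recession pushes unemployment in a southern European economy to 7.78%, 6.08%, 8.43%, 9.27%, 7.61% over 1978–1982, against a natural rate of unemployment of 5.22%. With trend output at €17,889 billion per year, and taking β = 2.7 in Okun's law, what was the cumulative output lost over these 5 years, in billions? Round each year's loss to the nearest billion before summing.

€6,311 billion

Year 1978: gap = -2.7 × (7.78 - 5.22) = -6.912%, loss ≈ 17889 × 6.912/100 ≈ 1236.
Year 1979: gap = -2.7 × (6.08 - 5.22) = -2.322%, loss ≈ 17889 × 2.322/100 ≈ 415.
Year 1980: gap = -2.7 × (8.43 - 5.22) = -8.667%, loss ≈ 17889 × 8.667/100 ≈ 1550.
Year 1981: gap = -2.7 × (9.27 - 5.22) = -10.935%, loss ≈ 17889 × 10.935/100 ≈ 1956.
Year 1982: gap = -2.7 × (7.61 - 5.22) = -6.453%, loss ≈ 17889 × 6.453/100 ≈ 1154.
Total lost output = 1236 + 415 + 1550 + 1956 + 1154 = 6311 billion.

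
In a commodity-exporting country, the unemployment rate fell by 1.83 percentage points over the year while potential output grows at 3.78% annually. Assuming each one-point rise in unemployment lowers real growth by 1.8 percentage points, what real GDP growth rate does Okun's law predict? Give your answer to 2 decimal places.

Growth-rate Okun's law: g_Y = g_Y* - β × Δu.
g_Y = 3.78 - 1.8 × (-1.83) = 3.78 + 3.294 = 7.074%, i.e. 7.07% to 2 d.p.

7.07%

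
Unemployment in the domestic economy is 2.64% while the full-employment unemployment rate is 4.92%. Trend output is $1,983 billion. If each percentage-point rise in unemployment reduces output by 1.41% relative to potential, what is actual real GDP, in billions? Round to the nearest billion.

Unemployment gap = 2.64 - 4.92 = -2.28 points, so the output gap is -1.41 × (-2.28) = 3.2148%.
Actual GDP = 1983 × (1 + 3.2148/100) = 1983 × 1.032148 ≈ 2047 billion.

$2,047 billion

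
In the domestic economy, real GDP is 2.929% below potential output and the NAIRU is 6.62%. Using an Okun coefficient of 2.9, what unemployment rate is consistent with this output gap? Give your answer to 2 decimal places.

7.63%

From Okun's law, u - u* = -(output gap)/β = -(-2.929)/2.9 = 1.01 points.
So u = 6.62 + 1.01 = 7.63%.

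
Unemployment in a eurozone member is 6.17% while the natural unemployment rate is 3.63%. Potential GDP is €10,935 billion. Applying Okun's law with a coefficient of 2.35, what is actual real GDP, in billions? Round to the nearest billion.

€10,282 billion

Unemployment gap = 6.17 - 3.63 = 2.54 points, so the output gap is -2.35 × 2.54 = -5.969%.
Actual GDP = 10935 × (1 - 5.969/100) = 10935 × 0.94031 ≈ 10282 billion.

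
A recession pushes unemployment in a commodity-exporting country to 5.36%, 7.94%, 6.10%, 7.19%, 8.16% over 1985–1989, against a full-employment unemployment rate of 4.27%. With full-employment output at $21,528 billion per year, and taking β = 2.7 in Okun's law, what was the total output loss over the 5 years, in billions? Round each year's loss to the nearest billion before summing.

$7,789 billion

Year 1985: gap = -2.7 × (5.36 - 4.27) = -2.943%, loss ≈ 21528 × 2.943/100 ≈ 634.
Year 1986: gap = -2.7 × (7.94 - 4.27) = -9.909%, loss ≈ 21528 × 9.909/100 ≈ 2133.
Year 1987: gap = -2.7 × (6.1 - 4.27) = -4.941%, loss ≈ 21528 × 4.941/100 ≈ 1064.
Year 1988: gap = -2.7 × (7.19 - 4.27) = -7.884%, loss ≈ 21528 × 7.884/100 ≈ 1697.
Year 1989: gap = -2.7 × (8.16 - 4.27) = -10.503%, loss ≈ 21528 × 10.503/100 ≈ 2261.
Total lost output = 634 + 2133 + 1064 + 1697 + 2261 = 7789 billion.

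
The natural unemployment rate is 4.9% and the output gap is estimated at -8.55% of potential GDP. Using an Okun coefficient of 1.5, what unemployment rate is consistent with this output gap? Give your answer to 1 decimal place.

10.6%

From Okun's law, u - u* = -(output gap)/β = -(-8.55)/1.5 = 5.7 points.
So u = 4.9 + 5.7 = 10.6%.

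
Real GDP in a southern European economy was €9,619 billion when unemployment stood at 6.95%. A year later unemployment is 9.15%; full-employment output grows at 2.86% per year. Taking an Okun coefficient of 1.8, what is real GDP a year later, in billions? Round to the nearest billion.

Δu = 9.15 - 6.95 = 2.2 points.
Okun's law (growth form): g_Y = g_Y* - β × Δu = 2.86 - 1.8 × (2.20) = 2.86 - 3.96 = -1.1%.
Real GDP in the next year = 9619 × (1 - 1.1/100) = 9619 × 0.989 ≈ 9513 billion.

€9,513 billion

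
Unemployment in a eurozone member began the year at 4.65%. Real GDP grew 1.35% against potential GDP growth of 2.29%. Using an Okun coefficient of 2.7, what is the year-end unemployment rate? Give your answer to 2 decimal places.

5.00%

Growth-rate Okun's law: g_Y = g_Y* - β × Δu, so Δu = (g_Y* - g_Y)/β.
Δu = (2.29 - 1.35)/2.7 = 0.94/2.7 = 0.35 percentage points.
Year-end unemployment = 4.65 + 0.35 = 5.00%.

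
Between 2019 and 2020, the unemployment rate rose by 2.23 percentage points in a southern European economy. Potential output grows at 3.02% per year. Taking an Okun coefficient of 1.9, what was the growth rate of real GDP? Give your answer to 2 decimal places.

-1.22%

Growth-rate Okun's law: g_Y = g_Y* - β × Δu.
g_Y = 3.02 - 1.9 × (2.23) = 3.02 - 4.237 = -1.217%, i.e. -1.22% to 2 d.p.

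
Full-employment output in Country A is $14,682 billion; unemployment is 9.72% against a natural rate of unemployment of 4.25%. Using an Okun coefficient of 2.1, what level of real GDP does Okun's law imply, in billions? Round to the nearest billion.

Unemployment gap = 9.72 - 4.25 = 5.47 points, so the output gap is -2.1 × 5.47 = -11.487%.
Actual GDP = 14682 × (1 - 11.487/100) = 14682 × 0.88513 ≈ 12995 billion.

$12,995 billion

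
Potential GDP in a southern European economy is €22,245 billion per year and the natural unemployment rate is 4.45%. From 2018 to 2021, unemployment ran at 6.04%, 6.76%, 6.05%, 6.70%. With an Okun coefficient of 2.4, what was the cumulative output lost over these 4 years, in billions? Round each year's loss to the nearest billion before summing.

€4,137 billion

Year 2018: gap = -2.4 × (6.04 - 4.45) = -3.816%, loss ≈ 22245 × 3.816/100 ≈ 849.
Year 2019: gap = -2.4 × (6.76 - 4.45) = -5.544%, loss ≈ 22245 × 5.544/100 ≈ 1233.
Year 2020: gap = -2.4 × (6.05 - 4.45) = -3.84%, loss ≈ 22245 × 3.84/100 ≈ 854.
Year 2021: gap = -2.4 × (6.7 - 4.45) = -5.4%, loss ≈ 22245 × 5.4/100 ≈ 1201.
Total lost output = 849 + 1233 + 854 + 1201 = 4137 billion.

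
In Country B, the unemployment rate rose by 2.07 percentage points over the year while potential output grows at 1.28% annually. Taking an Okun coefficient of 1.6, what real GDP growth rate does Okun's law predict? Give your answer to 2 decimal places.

Growth-rate Okun's law: g_Y = g_Y* - β × Δu.
g_Y = 1.28 - 1.6 × (2.07) = 1.28 - 3.312 = -2.032%, i.e. -2.03% to 2 d.p.

-2.03%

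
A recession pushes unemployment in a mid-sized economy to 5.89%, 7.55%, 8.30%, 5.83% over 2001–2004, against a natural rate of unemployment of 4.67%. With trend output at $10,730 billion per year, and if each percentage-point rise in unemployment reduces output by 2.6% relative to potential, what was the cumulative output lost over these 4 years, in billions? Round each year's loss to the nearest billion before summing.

$2,480 billion

Year 2001: gap = -2.6 × (5.89 - 4.67) = -3.172%, loss ≈ 10730 × 3.172/100 ≈ 340.
Year 2002: gap = -2.6 × (7.55 - 4.67) = -7.488%, loss ≈ 10730 × 7.488/100 ≈ 803.
Year 2003: gap = -2.6 × (8.3 - 4.67) = -9.438%, loss ≈ 10730 × 9.438/100 ≈ 1013.
Year 2004: gap = -2.6 × (5.83 - 4.67) = -3.016%, loss ≈ 10730 × 3.016/100 ≈ 324.
Total lost output = 340 + 803 + 1013 + 324 = 2480 billion.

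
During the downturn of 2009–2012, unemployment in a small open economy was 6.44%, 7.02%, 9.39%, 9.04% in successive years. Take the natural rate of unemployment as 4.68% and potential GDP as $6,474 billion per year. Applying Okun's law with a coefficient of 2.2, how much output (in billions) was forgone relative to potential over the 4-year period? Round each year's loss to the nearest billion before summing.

Year 2009: gap = -2.2 × (6.44 - 4.68) = -3.872%, loss ≈ 6474 × 3.872/100 ≈ 251.
Year 2010: gap = -2.2 × (7.02 - 4.68) = -5.148%, loss ≈ 6474 × 5.148/100 ≈ 333.
Year 2011: gap = -2.2 × (9.39 - 4.68) = -10.362%, loss ≈ 6474 × 10.362/100 ≈ 671.
Year 2012: gap = -2.2 × (9.04 - 4.68) = -9.592%, loss ≈ 6474 × 9.592/100 ≈ 621.
Total lost output = 251 + 333 + 671 + 621 = 1876 billion.

$1,876 billion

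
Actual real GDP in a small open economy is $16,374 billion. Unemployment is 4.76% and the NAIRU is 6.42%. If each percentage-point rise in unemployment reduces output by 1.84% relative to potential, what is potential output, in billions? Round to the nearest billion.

Unemployment gap = 4.76 - 6.42 = -1.66 points, so output gap = -1.84 × (-1.66) = 3.0544%.
Since Y = Y* × (1 + gap/100), Y* = 16374/1.030544 ≈ 15889 billion.

$15,889 billion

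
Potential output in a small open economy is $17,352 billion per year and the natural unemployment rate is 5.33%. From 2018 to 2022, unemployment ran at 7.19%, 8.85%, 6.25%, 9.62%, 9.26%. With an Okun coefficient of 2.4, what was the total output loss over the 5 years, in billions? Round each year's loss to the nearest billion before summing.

$6,048 billion

Year 2018: gap = -2.4 × (7.19 - 5.33) = -4.464%, loss ≈ 17352 × 4.464/100 ≈ 775.
Year 2019: gap = -2.4 × (8.85 - 5.33) = -8.448%, loss ≈ 17352 × 8.448/100 ≈ 1466.
Year 2020: gap = -2.4 × (6.25 - 5.33) = -2.208%, loss ≈ 17352 × 2.208/100 ≈ 383.
Year 2021: gap = -2.4 × (9.62 - 5.33) = -10.296%, loss ≈ 17352 × 10.296/100 ≈ 1787.
Year 2022: gap = -2.4 × (9.26 - 5.33) = -9.432%, loss ≈ 17352 × 9.432/100 ≈ 1637.
Total lost output = 775 + 1466 + 383 + 1787 + 1637 = 6048 billion.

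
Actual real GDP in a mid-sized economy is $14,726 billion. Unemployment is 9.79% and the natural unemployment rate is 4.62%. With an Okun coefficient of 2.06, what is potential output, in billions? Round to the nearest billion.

$16,481 billion

Unemployment gap = 9.79 - 4.62 = 5.17 points, so output gap = -2.06 × 5.17 = -10.6502%.
Since Y = Y* × (1 + gap/100), Y* = 14726/0.893498 ≈ 16481 billion.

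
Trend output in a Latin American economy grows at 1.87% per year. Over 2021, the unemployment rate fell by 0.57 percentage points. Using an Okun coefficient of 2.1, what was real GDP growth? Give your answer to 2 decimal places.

3.07%

Growth-rate Okun's law: g_Y = g_Y* - β × Δu.
g_Y = 1.87 - 2.1 × (-0.57) = 1.87 + 1.197 = 3.067%, i.e. 3.07% to 2 d.p.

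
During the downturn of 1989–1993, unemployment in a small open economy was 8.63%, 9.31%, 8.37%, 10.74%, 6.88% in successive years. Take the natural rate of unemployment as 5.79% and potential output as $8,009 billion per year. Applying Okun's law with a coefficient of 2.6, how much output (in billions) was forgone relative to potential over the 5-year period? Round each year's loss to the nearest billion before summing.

Year 1989: gap = -2.6 × (8.63 - 5.79) = -7.384%, loss ≈ 8009 × 7.384/100 ≈ 591.
Year 1990: gap = -2.6 × (9.31 - 5.79) = -9.152%, loss ≈ 8009 × 9.152/100 ≈ 733.
Year 1991: gap = -2.6 × (8.37 - 5.79) = -6.708%, loss ≈ 8009 × 6.708/100 ≈ 537.
Year 1992: gap = -2.6 × (10.74 - 5.79) = -12.87%, loss ≈ 8009 × 12.87/100 ≈ 1031.
Year 1993: gap = -2.6 × (6.88 - 5.79) = -2.834%, loss ≈ 8009 × 2.834/100 ≈ 227.
Total lost output = 591 + 733 + 537 + 1031 + 227 = 3119 billion.

$3,119 billion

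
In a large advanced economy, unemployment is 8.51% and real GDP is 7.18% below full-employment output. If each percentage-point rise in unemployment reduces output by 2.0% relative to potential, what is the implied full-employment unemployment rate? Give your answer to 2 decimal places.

4.92%

From Okun's law, u - u* = -(output gap)/β = -(-7.18)/2.0 = 3.59 points.
So u* = 8.51 - 3.59 = 4.92%.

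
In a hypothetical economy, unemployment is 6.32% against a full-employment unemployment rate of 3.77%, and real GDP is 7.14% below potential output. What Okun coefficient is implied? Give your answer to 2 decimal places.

Okun's law: output gap = -β × (u - u*).
-7.14 = -β × (6.32 - 3.77) = -β × 2.55, so β = 7.14/2.55 = 2.80.

β ≈ 2.80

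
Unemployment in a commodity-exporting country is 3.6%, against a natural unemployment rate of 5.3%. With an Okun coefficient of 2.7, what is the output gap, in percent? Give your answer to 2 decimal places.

The unemployment gap is 3.6 - 5.3 = -1.7 percentage points.
Okun's law gives an output gap of -2.7 × (-1.7) = 4.59%, i.e. 4.59% above potential.

4.59%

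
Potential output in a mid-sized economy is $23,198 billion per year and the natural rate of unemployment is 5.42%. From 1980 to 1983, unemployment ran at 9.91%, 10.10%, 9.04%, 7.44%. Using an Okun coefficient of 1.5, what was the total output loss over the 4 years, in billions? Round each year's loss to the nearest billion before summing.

Year 1980: gap = -1.5 × (9.91 - 5.42) = -6.735%, loss ≈ 23198 × 6.735/100 ≈ 1562.
Year 1981: gap = -1.5 × (10.1 - 5.42) = -7.02%, loss ≈ 23198 × 7.02/100 ≈ 1628.
Year 1982: gap = -1.5 × (9.04 - 5.42) = -5.43%, loss ≈ 23198 × 5.43/100 ≈ 1260.
Year 1983: gap = -1.5 × (7.44 - 5.42) = -3.03%, loss ≈ 23198 × 3.03/100 ≈ 703.
Total lost output = 1562 + 1628 + 1260 + 703 = 5153 billion.

$5,153 billion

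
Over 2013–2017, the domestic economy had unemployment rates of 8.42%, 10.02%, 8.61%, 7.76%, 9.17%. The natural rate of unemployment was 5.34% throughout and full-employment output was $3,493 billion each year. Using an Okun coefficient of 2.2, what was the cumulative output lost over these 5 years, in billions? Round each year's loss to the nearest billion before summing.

$1,328 billion

Year 2013: gap = -2.2 × (8.42 - 5.34) = -6.776%, loss ≈ 3493 × 6.776/100 ≈ 237.
Year 2014: gap = -2.2 × (10.02 - 5.34) = -10.296%, loss ≈ 3493 × 10.296/100 ≈ 360.
Year 2015: gap = -2.2 × (8.61 - 5.34) = -7.194%, loss ≈ 3493 × 7.194/100 ≈ 251.
Year 2016: gap = -2.2 × (7.76 - 5.34) = -5.324%, loss ≈ 3493 × 5.324/100 ≈ 186.
Year 2017: gap = -2.2 × (9.17 - 5.34) = -8.426%, loss ≈ 3493 × 8.426/100 ≈ 294.
Total lost output = 237 + 360 + 251 + 186 + 294 = 1328 billion.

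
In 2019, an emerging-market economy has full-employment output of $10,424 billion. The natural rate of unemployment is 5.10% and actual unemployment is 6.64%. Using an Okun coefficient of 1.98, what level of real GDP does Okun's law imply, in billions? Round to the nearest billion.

Unemployment gap = 6.64 - 5.1 = 1.54 points, so the output gap is -1.98 × 1.54 = -3.0492%.
Actual GDP = 10424 × (1 - 3.0492/100) = 10424 × 0.969508 ≈ 10106 billion.

$10,106 billion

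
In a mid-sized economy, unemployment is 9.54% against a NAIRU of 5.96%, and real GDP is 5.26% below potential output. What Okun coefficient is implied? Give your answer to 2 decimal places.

Okun's law: output gap = -β × (u - u*).
-5.26 = -β × (9.54 - 5.96) = -β × 3.58, so β = 5.26/3.58 = 1.47.

β ≈ 1.47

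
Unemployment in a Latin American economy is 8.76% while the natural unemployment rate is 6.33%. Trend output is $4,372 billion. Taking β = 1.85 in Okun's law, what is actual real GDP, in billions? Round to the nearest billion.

Unemployment gap = 8.76 - 6.33 = 2.43 points, so the output gap is -1.85 × 2.43 = -4.4955%.
Actual GDP = 4372 × (1 - 4.4955/100) = 4372 × 0.955045 ≈ 4175 billion.

$4,175 billion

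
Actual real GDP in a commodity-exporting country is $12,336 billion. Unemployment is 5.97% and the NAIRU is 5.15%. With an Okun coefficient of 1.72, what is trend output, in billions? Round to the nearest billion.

$12,512 billion

Unemployment gap = 5.97 - 5.15 = 0.82 points, so output gap = -1.72 × 0.82 = -1.4104%.
Since Y = Y* × (1 + gap/100), Y* = 12336/0.985896 ≈ 12512 billion.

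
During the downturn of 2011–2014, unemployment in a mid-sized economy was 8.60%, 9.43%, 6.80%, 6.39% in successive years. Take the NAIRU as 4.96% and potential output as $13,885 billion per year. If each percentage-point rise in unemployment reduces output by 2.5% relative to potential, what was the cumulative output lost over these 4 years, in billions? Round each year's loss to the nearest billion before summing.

Year 2011: gap = -2.5 × (8.6 - 4.96) = -9.1%, loss ≈ 13885 × 9.1/100 ≈ 1264.
Year 2012: gap = -2.5 × (9.43 - 4.96) = -11.175%, loss ≈ 13885 × 11.175/100 ≈ 1552.
Year 2013: gap = -2.5 × (6.8 - 4.96) = -4.6%, loss ≈ 13885 × 4.6/100 ≈ 639.
Year 2014: gap = -2.5 × (6.39 - 4.96) = -3.575%, loss ≈ 13885 × 3.575/100 ≈ 496.
Total lost output = 1264 + 1552 + 639 + 496 = 3951 billion.

$3,951 billion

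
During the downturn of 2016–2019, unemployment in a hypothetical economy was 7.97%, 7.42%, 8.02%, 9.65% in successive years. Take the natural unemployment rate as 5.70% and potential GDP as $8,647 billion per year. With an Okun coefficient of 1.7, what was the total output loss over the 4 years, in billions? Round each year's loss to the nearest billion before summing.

Year 2016: gap = -1.7 × (7.97 - 5.7) = -3.859%, loss ≈ 8647 × 3.859/100 ≈ 334.
Year 2017: gap = -1.7 × (7.42 - 5.7) = -2.924%, loss ≈ 8647 × 2.924/100 ≈ 253.
Year 2018: gap = -1.7 × (8.02 - 5.7) = -3.944%, loss ≈ 8647 × 3.944/100 ≈ 341.
Year 2019: gap = -1.7 × (9.65 - 5.7) = -6.715%, loss ≈ 8647 × 6.715/100 ≈ 581.
Total lost output = 334 + 253 + 341 + 581 = 1509 billion.

$1,509 billion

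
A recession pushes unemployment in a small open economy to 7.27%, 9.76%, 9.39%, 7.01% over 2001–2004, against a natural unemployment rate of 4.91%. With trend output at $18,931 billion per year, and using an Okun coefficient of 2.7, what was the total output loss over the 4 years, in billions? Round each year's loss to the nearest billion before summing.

$7,048 billion

Year 2001: gap = -2.7 × (7.27 - 4.91) = -6.372%, loss ≈ 18931 × 6.372/100 ≈ 1206.
Year 2002: gap = -2.7 × (9.76 - 4.91) = -13.095%, loss ≈ 18931 × 13.095/100 ≈ 2479.
Year 2003: gap = -2.7 × (9.39 - 4.91) = -12.096%, loss ≈ 18931 × 12.096/100 ≈ 2290.
Year 2004: gap = -2.7 × (7.01 - 4.91) = -5.67%, loss ≈ 18931 × 5.67/100 ≈ 1073.
Total lost output = 1206 + 2479 + 2290 + 1073 = 7048 billion.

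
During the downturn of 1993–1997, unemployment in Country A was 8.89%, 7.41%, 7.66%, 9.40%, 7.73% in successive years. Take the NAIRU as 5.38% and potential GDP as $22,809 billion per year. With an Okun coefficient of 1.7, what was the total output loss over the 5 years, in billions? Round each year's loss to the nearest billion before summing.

$5,502 billion

Year 1993: gap = -1.7 × (8.89 - 5.38) = -5.967%, loss ≈ 22809 × 5.967/100 ≈ 1361.
Year 1994: gap = -1.7 × (7.41 - 5.38) = -3.451%, loss ≈ 22809 × 3.451/100 ≈ 787.
Year 1995: gap = -1.7 × (7.66 - 5.38) = -3.876%, loss ≈ 22809 × 3.876/100 ≈ 884.
Year 1996: gap = -1.7 × (9.4 - 5.38) = -6.834%, loss ≈ 22809 × 6.834/100 ≈ 1559.
Year 1997: gap = -1.7 × (7.73 - 5.38) = -3.995%, loss ≈ 22809 × 3.995/100 ≈ 911.
Total lost output = 1361 + 787 + 884 + 1559 + 911 = 5502 billion.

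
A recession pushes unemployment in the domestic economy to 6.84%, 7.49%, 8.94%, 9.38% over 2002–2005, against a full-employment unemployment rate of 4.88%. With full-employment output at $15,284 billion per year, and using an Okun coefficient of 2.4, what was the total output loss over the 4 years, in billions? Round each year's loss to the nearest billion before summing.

$4,816 billion

Year 2002: gap = -2.4 × (6.84 - 4.88) = -4.704%, loss ≈ 15284 × 4.704/100 ≈ 719.
Year 2003: gap = -2.4 × (7.49 - 4.88) = -6.264%, loss ≈ 15284 × 6.264/100 ≈ 957.
Year 2004: gap = -2.4 × (8.94 - 4.88) = -9.744%, loss ≈ 15284 × 9.744/100 ≈ 1489.
Year 2005: gap = -2.4 × (9.38 - 4.88) = -10.8%, loss ≈ 15284 × 10.8/100 ≈ 1651.
Total lost output = 719 + 957 + 1489 + 1651 = 4816 billion.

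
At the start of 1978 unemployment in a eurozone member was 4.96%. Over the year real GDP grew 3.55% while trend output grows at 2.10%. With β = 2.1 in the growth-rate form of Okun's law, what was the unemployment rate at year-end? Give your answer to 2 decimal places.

4.27%

Growth-rate Okun's law: g_Y = g_Y* - β × Δu, so Δu = (g_Y* - g_Y)/β.
Δu = (2.1 - 3.55)/2.1 = -1.45/2.1 = -0.69 percentage points.
Year-end unemployment = 4.96 - 0.69 = 4.27%.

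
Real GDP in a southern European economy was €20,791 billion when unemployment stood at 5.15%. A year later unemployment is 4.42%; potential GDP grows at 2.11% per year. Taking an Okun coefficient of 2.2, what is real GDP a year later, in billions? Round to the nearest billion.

Δu = 4.42 - 5.15 = -0.73 points.
Okun's law (growth form): g_Y = g_Y* - β × Δu = 2.11 - 2.2 × (-0.73) = 2.11 + 1.606 = 3.716%.
Real GDP in the next year = 20791 × (1 + 3.716/100) = 20791 × 1.03716 ≈ 21564 billion.

€21,564 billion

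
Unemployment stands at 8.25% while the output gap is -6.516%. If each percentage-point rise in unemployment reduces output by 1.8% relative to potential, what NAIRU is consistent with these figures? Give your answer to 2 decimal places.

4.63%

From Okun's law, u - u* = -(output gap)/β = -(-6.516)/1.8 = 3.62 points.
So u* = 8.25 - 3.62 = 4.63%.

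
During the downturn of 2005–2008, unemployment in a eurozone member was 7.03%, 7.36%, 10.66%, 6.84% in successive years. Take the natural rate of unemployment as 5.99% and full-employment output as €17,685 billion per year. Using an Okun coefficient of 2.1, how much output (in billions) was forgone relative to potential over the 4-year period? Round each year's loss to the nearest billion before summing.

€2,945 billion

Year 2005: gap = -2.1 × (7.03 - 5.99) = -2.184%, loss ≈ 17685 × 2.184/100 ≈ 386.
Year 2006: gap = -2.1 × (7.36 - 5.99) = -2.877%, loss ≈ 17685 × 2.877/100 ≈ 509.
Year 2007: gap = -2.1 × (10.66 - 5.99) = -9.807%, loss ≈ 17685 × 9.807/100 ≈ 1734.
Year 2008: gap = -2.1 × (6.84 - 5.99) = -1.785%, loss ≈ 17685 × 1.785/100 ≈ 316.
Total lost output = 386 + 509 + 1734 + 316 = 2945 billion.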